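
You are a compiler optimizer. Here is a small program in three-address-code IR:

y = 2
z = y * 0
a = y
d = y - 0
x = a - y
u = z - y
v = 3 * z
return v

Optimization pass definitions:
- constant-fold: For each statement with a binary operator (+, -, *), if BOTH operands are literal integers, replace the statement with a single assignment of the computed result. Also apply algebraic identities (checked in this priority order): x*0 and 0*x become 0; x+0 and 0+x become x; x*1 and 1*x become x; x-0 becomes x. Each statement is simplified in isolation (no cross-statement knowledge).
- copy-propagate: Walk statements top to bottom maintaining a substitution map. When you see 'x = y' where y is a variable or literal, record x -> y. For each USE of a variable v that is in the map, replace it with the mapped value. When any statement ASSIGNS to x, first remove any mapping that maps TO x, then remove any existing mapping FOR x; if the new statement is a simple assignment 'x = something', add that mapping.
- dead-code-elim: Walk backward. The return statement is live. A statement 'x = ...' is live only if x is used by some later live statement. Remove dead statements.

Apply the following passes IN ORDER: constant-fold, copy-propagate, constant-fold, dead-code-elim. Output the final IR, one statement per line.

Initial IR:
  y = 2
  z = y * 0
  a = y
  d = y - 0
  x = a - y
  u = z - y
  v = 3 * z
  return v
After constant-fold (8 stmts):
  y = 2
  z = 0
  a = y
  d = y
  x = a - y
  u = z - y
  v = 3 * z
  return v
After copy-propagate (8 stmts):
  y = 2
  z = 0
  a = 2
  d = 2
  x = 2 - 2
  u = 0 - 2
  v = 3 * 0
  return v
After constant-fold (8 stmts):
  y = 2
  z = 0
  a = 2
  d = 2
  x = 0
  u = -2
  v = 0
  return v
After dead-code-elim (2 stmts):
  v = 0
  return v

Answer: v = 0
return v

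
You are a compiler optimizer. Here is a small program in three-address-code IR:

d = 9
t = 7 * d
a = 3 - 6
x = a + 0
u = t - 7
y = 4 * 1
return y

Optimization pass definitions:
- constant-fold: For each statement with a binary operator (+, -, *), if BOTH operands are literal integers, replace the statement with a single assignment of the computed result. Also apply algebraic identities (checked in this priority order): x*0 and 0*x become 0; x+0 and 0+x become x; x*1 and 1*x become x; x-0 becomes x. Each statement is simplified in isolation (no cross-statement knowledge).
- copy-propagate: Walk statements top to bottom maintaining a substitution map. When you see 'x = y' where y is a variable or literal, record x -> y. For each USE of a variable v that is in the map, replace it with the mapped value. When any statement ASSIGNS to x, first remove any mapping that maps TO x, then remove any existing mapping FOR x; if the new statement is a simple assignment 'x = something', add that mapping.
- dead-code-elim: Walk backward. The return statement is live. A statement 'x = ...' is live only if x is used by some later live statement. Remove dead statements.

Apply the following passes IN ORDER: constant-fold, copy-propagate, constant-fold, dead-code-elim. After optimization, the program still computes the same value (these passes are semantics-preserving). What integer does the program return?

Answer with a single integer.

Initial IR:
  d = 9
  t = 7 * d
  a = 3 - 6
  x = a + 0
  u = t - 7
  y = 4 * 1
  return y
After constant-fold (7 stmts):
  d = 9
  t = 7 * d
  a = -3
  x = a
  u = t - 7
  y = 4
  return y
After copy-propagate (7 stmts):
  d = 9
  t = 7 * 9
  a = -3
  x = -3
  u = t - 7
  y = 4
  return 4
After constant-fold (7 stmts):
  d = 9
  t = 63
  a = -3
  x = -3
  u = t - 7
  y = 4
  return 4
After dead-code-elim (1 stmts):
  return 4
Evaluate:
  d = 9  =>  d = 9
  t = 7 * d  =>  t = 63
  a = 3 - 6  =>  a = -3
  x = a + 0  =>  x = -3
  u = t - 7  =>  u = 56
  y = 4 * 1  =>  y = 4
  return y = 4

Answer: 4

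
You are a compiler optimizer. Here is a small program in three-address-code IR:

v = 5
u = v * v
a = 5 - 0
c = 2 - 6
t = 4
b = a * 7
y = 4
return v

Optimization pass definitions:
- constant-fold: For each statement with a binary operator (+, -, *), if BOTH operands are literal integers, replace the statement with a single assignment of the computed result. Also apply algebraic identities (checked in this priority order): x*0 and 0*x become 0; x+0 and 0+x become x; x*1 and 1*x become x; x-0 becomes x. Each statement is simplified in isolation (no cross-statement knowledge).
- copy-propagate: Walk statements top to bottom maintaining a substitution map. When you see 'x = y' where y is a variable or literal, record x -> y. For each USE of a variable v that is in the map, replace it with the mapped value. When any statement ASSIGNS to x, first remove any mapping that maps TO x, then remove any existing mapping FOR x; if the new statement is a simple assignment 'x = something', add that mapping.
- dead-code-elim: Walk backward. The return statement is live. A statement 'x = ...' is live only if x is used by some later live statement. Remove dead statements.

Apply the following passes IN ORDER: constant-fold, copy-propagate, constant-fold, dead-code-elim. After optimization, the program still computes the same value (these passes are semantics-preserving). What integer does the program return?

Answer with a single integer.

Answer: 5

Derivation:
Initial IR:
  v = 5
  u = v * v
  a = 5 - 0
  c = 2 - 6
  t = 4
  b = a * 7
  y = 4
  return v
After constant-fold (8 stmts):
  v = 5
  u = v * v
  a = 5
  c = -4
  t = 4
  b = a * 7
  y = 4
  return v
After copy-propagate (8 stmts):
  v = 5
  u = 5 * 5
  a = 5
  c = -4
  t = 4
  b = 5 * 7
  y = 4
  return 5
After constant-fold (8 stmts):
  v = 5
  u = 25
  a = 5
  c = -4
  t = 4
  b = 35
  y = 4
  return 5
After dead-code-elim (1 stmts):
  return 5
Evaluate:
  v = 5  =>  v = 5
  u = v * v  =>  u = 25
  a = 5 - 0  =>  a = 5
  c = 2 - 6  =>  c = -4
  t = 4  =>  t = 4
  b = a * 7  =>  b = 35
  y = 4  =>  y = 4
  return v = 5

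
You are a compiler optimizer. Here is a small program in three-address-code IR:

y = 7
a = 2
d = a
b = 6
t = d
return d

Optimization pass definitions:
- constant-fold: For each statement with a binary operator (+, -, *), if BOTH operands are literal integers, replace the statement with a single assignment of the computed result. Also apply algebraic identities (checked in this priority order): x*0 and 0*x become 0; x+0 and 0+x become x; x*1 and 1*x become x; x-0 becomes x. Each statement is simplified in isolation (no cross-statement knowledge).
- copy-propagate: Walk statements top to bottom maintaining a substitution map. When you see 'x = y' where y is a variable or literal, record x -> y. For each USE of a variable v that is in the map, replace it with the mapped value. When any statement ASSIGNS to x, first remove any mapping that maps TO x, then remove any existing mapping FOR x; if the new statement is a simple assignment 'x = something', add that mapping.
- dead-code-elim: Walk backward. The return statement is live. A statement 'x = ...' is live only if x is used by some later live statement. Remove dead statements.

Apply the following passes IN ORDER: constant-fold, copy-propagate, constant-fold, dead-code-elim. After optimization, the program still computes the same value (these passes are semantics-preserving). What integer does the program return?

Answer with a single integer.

Initial IR:
  y = 7
  a = 2
  d = a
  b = 6
  t = d
  return d
After constant-fold (6 stmts):
  y = 7
  a = 2
  d = a
  b = 6
  t = d
  return d
After copy-propagate (6 stmts):
  y = 7
  a = 2
  d = 2
  b = 6
  t = 2
  return 2
After constant-fold (6 stmts):
  y = 7
  a = 2
  d = 2
  b = 6
  t = 2
  return 2
After dead-code-elim (1 stmts):
  return 2
Evaluate:
  y = 7  =>  y = 7
  a = 2  =>  a = 2
  d = a  =>  d = 2
  b = 6  =>  b = 6
  t = d  =>  t = 2
  return d = 2

Answer: 2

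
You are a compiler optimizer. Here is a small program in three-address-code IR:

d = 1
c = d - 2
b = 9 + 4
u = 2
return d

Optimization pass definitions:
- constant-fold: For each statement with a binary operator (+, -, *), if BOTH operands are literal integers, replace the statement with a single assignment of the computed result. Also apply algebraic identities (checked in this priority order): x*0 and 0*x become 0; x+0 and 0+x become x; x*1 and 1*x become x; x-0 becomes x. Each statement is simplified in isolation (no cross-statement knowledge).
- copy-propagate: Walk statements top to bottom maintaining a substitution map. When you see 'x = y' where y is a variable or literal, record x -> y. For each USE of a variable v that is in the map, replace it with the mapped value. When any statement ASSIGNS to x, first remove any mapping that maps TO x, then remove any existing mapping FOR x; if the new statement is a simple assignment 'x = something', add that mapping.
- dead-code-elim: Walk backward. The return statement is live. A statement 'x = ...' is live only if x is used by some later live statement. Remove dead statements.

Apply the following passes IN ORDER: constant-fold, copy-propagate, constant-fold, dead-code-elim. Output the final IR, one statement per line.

Initial IR:
  d = 1
  c = d - 2
  b = 9 + 4
  u = 2
  return d
After constant-fold (5 stmts):
  d = 1
  c = d - 2
  b = 13
  u = 2
  return d
After copy-propagate (5 stmts):
  d = 1
  c = 1 - 2
  b = 13
  u = 2
  return 1
After constant-fold (5 stmts):
  d = 1
  c = -1
  b = 13
  u = 2
  return 1
After dead-code-elim (1 stmts):
  return 1

Answer: return 1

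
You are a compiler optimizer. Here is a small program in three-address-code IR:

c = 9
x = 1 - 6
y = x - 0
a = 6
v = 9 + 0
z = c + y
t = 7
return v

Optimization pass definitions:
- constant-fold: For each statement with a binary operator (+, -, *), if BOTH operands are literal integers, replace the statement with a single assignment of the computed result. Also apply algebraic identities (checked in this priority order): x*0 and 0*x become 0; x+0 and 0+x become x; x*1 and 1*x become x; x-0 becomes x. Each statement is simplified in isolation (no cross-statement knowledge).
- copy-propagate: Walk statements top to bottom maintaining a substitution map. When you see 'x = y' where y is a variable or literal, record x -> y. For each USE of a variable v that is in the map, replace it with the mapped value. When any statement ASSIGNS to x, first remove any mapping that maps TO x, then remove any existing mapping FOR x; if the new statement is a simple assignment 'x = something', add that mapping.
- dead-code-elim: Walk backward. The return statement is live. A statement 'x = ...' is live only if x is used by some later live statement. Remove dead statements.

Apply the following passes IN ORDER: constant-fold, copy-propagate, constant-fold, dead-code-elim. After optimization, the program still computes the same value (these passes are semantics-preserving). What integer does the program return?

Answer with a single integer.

Initial IR:
  c = 9
  x = 1 - 6
  y = x - 0
  a = 6
  v = 9 + 0
  z = c + y
  t = 7
  return v
After constant-fold (8 stmts):
  c = 9
  x = -5
  y = x
  a = 6
  v = 9
  z = c + y
  t = 7
  return v
After copy-propagate (8 stmts):
  c = 9
  x = -5
  y = -5
  a = 6
  v = 9
  z = 9 + -5
  t = 7
  return 9
After constant-fold (8 stmts):
  c = 9
  x = -5
  y = -5
  a = 6
  v = 9
  z = 4
  t = 7
  return 9
After dead-code-elim (1 stmts):
  return 9
Evaluate:
  c = 9  =>  c = 9
  x = 1 - 6  =>  x = -5
  y = x - 0  =>  y = -5
  a = 6  =>  a = 6
  v = 9 + 0  =>  v = 9
  z = c + y  =>  z = 4
  t = 7  =>  t = 7
  return v = 9

Answer: 9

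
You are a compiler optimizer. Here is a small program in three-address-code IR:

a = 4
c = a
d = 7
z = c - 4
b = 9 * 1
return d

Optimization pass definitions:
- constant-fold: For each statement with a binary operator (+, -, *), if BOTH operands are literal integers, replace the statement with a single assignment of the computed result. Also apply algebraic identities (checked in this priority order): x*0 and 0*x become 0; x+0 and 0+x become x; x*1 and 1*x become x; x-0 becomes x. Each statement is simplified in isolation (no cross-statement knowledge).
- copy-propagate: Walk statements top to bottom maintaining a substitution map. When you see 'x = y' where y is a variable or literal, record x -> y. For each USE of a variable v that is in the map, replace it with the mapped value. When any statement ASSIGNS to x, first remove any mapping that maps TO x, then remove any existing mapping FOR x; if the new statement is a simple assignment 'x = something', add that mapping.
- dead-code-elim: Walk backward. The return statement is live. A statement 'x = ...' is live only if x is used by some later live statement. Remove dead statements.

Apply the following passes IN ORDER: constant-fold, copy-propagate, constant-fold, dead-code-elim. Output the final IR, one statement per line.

Answer: return 7

Derivation:
Initial IR:
  a = 4
  c = a
  d = 7
  z = c - 4
  b = 9 * 1
  return d
After constant-fold (6 stmts):
  a = 4
  c = a
  d = 7
  z = c - 4
  b = 9
  return d
After copy-propagate (6 stmts):
  a = 4
  c = 4
  d = 7
  z = 4 - 4
  b = 9
  return 7
After constant-fold (6 stmts):
  a = 4
  c = 4
  d = 7
  z = 0
  b = 9
  return 7
After dead-code-elim (1 stmts):
  return 7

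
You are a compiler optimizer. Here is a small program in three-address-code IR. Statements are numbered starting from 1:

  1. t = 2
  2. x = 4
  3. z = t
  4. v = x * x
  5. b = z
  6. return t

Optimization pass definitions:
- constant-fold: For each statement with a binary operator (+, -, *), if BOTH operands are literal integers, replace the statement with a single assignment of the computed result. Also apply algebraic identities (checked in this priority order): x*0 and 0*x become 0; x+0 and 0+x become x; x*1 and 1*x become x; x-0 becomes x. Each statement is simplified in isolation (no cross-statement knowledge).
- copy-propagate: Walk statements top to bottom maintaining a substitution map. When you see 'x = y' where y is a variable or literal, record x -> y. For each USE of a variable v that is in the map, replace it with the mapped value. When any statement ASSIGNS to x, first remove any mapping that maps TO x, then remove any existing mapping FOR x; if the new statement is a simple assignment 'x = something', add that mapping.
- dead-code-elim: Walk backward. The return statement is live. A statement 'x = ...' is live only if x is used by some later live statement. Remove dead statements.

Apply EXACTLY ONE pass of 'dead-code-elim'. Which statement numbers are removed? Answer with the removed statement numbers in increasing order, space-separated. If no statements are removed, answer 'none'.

Answer: 2 3 4 5

Derivation:
Backward liveness scan:
Stmt 1 't = 2': KEEP (t is live); live-in = []
Stmt 2 'x = 4': DEAD (x not in live set ['t'])
Stmt 3 'z = t': DEAD (z not in live set ['t'])
Stmt 4 'v = x * x': DEAD (v not in live set ['t'])
Stmt 5 'b = z': DEAD (b not in live set ['t'])
Stmt 6 'return t': KEEP (return); live-in = ['t']
Removed statement numbers: [2, 3, 4, 5]
Surviving IR:
  t = 2
  return t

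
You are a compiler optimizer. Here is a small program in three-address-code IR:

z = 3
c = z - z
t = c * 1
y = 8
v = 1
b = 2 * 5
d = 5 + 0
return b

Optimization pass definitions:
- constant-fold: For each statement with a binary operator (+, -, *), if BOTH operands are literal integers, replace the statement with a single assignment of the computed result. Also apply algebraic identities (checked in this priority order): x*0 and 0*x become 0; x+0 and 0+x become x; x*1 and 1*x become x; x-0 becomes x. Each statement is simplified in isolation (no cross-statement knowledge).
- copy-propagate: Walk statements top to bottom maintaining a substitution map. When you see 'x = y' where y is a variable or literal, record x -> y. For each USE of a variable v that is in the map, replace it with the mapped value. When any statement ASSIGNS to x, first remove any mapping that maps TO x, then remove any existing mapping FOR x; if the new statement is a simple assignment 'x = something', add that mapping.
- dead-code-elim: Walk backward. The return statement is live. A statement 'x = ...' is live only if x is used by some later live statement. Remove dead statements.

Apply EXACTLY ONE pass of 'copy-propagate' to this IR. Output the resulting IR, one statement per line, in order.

Answer: z = 3
c = 3 - 3
t = c * 1
y = 8
v = 1
b = 2 * 5
d = 5 + 0
return b

Derivation:
Applying copy-propagate statement-by-statement:
  [1] z = 3  (unchanged)
  [2] c = z - z  -> c = 3 - 3
  [3] t = c * 1  (unchanged)
  [4] y = 8  (unchanged)
  [5] v = 1  (unchanged)
  [6] b = 2 * 5  (unchanged)
  [7] d = 5 + 0  (unchanged)
  [8] return b  (unchanged)
Result (8 stmts):
  z = 3
  c = 3 - 3
  t = c * 1
  y = 8
  v = 1
  b = 2 * 5
  d = 5 + 0
  return b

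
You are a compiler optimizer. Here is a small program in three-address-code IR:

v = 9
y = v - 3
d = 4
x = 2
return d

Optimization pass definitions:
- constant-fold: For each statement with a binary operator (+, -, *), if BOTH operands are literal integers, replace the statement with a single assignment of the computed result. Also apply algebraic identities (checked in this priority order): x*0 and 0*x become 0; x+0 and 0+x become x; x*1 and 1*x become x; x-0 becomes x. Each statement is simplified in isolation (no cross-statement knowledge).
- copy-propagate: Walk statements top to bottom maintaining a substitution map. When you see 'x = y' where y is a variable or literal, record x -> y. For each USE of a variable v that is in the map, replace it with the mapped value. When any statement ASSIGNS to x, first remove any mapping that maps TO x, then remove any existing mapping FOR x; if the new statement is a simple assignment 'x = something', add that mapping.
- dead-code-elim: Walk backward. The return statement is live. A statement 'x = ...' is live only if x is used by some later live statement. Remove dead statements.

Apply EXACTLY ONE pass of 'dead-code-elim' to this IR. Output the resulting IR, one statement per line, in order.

Applying dead-code-elim statement-by-statement:
  [5] return d  -> KEEP (return); live=['d']
  [4] x = 2  -> DEAD (x not live)
  [3] d = 4  -> KEEP; live=[]
  [2] y = v - 3  -> DEAD (y not live)
  [1] v = 9  -> DEAD (v not live)
Result (2 stmts):
  d = 4
  return d

Answer: d = 4
return d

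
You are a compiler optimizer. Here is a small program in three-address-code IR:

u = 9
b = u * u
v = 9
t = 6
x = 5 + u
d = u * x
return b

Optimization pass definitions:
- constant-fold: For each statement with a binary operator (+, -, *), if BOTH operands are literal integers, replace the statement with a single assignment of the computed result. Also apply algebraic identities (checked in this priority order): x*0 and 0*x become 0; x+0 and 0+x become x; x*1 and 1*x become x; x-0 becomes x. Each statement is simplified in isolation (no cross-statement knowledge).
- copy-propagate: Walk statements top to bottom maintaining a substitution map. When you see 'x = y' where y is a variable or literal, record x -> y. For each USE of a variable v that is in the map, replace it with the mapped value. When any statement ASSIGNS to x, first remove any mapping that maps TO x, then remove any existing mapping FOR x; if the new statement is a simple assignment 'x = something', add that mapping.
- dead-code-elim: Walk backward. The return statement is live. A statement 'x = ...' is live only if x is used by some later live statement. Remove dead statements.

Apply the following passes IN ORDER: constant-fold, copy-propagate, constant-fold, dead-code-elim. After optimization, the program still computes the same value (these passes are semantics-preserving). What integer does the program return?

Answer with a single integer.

Answer: 81

Derivation:
Initial IR:
  u = 9
  b = u * u
  v = 9
  t = 6
  x = 5 + u
  d = u * x
  return b
After constant-fold (7 stmts):
  u = 9
  b = u * u
  v = 9
  t = 6
  x = 5 + u
  d = u * x
  return b
After copy-propagate (7 stmts):
  u = 9
  b = 9 * 9
  v = 9
  t = 6
  x = 5 + 9
  d = 9 * x
  return b
After constant-fold (7 stmts):
  u = 9
  b = 81
  v = 9
  t = 6
  x = 14
  d = 9 * x
  return b
After dead-code-elim (2 stmts):
  b = 81
  return b
Evaluate:
  u = 9  =>  u = 9
  b = u * u  =>  b = 81
  v = 9  =>  v = 9
  t = 6  =>  t = 6
  x = 5 + u  =>  x = 14
  d = u * x  =>  d = 126
  return b = 81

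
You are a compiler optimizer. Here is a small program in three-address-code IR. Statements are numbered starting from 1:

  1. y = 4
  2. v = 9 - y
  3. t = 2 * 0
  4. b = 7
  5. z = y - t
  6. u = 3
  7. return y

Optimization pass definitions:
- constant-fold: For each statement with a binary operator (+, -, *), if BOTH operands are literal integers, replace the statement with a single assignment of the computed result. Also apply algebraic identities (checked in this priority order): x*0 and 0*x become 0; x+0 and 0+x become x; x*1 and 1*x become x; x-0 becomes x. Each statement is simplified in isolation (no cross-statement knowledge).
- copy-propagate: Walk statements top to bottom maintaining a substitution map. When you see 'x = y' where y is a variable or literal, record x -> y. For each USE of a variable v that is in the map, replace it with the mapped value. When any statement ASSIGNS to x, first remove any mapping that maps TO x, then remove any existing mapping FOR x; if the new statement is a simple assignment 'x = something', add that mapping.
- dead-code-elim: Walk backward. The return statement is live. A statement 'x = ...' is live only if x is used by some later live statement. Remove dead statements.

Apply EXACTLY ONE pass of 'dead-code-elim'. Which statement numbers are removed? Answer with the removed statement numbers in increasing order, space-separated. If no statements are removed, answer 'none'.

Answer: 2 3 4 5 6

Derivation:
Backward liveness scan:
Stmt 1 'y = 4': KEEP (y is live); live-in = []
Stmt 2 'v = 9 - y': DEAD (v not in live set ['y'])
Stmt 3 't = 2 * 0': DEAD (t not in live set ['y'])
Stmt 4 'b = 7': DEAD (b not in live set ['y'])
Stmt 5 'z = y - t': DEAD (z not in live set ['y'])
Stmt 6 'u = 3': DEAD (u not in live set ['y'])
Stmt 7 'return y': KEEP (return); live-in = ['y']
Removed statement numbers: [2, 3, 4, 5, 6]
Surviving IR:
  y = 4
  return y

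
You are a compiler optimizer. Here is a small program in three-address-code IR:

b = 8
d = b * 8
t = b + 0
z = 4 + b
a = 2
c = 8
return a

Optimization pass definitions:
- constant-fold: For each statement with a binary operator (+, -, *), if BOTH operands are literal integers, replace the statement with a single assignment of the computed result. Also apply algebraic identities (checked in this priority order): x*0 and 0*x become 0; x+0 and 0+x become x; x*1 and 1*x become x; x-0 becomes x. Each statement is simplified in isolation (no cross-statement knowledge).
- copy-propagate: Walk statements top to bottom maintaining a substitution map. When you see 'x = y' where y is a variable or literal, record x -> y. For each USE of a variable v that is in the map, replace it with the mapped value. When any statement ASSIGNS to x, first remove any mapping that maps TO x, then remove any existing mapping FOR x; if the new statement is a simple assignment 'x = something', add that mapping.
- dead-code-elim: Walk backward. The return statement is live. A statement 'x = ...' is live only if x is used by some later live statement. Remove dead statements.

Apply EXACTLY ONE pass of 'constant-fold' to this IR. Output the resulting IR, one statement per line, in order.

Applying constant-fold statement-by-statement:
  [1] b = 8  (unchanged)
  [2] d = b * 8  (unchanged)
  [3] t = b + 0  -> t = b
  [4] z = 4 + b  (unchanged)
  [5] a = 2  (unchanged)
  [6] c = 8  (unchanged)
  [7] return a  (unchanged)
Result (7 stmts):
  b = 8
  d = b * 8
  t = b
  z = 4 + b
  a = 2
  c = 8
  return a

Answer: b = 8
d = b * 8
t = b
z = 4 + b
a = 2
c = 8
return a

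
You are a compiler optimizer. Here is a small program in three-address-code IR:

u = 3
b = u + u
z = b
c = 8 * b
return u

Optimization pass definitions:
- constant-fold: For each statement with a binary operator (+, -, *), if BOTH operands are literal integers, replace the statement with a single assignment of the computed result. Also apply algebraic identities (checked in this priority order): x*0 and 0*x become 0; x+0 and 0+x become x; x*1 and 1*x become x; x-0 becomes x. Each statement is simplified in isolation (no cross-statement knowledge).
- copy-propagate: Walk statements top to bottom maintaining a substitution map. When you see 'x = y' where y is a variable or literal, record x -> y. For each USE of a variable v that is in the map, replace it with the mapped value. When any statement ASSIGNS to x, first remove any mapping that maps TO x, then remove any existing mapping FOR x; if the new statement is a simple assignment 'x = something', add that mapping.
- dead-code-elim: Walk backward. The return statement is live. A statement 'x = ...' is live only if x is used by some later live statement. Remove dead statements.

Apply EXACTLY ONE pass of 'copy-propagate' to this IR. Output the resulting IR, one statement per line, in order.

Answer: u = 3
b = 3 + 3
z = b
c = 8 * b
return 3

Derivation:
Applying copy-propagate statement-by-statement:
  [1] u = 3  (unchanged)
  [2] b = u + u  -> b = 3 + 3
  [3] z = b  (unchanged)
  [4] c = 8 * b  (unchanged)
  [5] return u  -> return 3
Result (5 stmts):
  u = 3
  b = 3 + 3
  z = b
  c = 8 * b
  return 3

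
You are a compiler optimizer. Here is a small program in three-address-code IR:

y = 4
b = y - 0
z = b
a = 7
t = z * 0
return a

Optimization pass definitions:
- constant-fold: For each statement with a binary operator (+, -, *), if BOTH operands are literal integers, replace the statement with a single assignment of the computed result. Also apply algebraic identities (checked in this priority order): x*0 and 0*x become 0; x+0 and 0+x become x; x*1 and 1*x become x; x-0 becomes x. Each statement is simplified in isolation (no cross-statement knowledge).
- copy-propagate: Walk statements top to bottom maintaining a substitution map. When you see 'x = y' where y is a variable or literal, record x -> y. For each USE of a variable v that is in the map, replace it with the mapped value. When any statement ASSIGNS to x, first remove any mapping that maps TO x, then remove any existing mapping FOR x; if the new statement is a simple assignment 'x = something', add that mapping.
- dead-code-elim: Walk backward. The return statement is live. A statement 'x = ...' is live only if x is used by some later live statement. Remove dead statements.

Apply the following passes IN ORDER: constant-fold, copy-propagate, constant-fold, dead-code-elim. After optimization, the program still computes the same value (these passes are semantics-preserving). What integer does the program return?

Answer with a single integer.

Initial IR:
  y = 4
  b = y - 0
  z = b
  a = 7
  t = z * 0
  return a
After constant-fold (6 stmts):
  y = 4
  b = y
  z = b
  a = 7
  t = 0
  return a
After copy-propagate (6 stmts):
  y = 4
  b = 4
  z = 4
  a = 7
  t = 0
  return 7
After constant-fold (6 stmts):
  y = 4
  b = 4
  z = 4
  a = 7
  t = 0
  return 7
After dead-code-elim (1 stmts):
  return 7
Evaluate:
  y = 4  =>  y = 4
  b = y - 0  =>  b = 4
  z = b  =>  z = 4
  a = 7  =>  a = 7
  t = z * 0  =>  t = 0
  return a = 7

Answer: 7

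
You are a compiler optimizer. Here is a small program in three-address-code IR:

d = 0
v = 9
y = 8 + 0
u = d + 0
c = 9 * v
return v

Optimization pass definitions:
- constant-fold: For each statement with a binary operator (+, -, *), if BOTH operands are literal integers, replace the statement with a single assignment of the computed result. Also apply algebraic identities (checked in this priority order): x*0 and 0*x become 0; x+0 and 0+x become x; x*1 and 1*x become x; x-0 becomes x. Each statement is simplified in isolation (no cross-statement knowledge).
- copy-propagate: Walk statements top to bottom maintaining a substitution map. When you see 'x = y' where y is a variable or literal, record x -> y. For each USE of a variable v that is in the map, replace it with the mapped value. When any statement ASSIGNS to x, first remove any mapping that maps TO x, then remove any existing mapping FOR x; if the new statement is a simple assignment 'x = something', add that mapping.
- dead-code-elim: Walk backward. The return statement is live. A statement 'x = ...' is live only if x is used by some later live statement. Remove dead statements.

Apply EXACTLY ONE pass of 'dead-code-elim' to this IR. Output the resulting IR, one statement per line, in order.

Applying dead-code-elim statement-by-statement:
  [6] return v  -> KEEP (return); live=['v']
  [5] c = 9 * v  -> DEAD (c not live)
  [4] u = d + 0  -> DEAD (u not live)
  [3] y = 8 + 0  -> DEAD (y not live)
  [2] v = 9  -> KEEP; live=[]
  [1] d = 0  -> DEAD (d not live)
Result (2 stmts):
  v = 9
  return v

Answer: v = 9
return v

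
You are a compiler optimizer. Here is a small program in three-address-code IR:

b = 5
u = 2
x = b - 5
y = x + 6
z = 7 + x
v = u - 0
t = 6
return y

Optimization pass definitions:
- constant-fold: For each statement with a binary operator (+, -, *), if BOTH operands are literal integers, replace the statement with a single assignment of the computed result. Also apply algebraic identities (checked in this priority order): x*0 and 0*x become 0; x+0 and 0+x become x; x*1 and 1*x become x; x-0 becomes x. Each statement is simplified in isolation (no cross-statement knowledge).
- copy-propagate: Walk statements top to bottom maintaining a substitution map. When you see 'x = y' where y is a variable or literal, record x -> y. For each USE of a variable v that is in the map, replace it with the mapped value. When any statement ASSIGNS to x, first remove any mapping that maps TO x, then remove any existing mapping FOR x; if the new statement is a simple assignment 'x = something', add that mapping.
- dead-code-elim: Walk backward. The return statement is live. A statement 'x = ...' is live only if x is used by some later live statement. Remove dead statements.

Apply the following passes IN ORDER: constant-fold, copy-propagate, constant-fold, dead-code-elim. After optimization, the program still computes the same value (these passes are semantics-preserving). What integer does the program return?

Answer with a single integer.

Answer: 6

Derivation:
Initial IR:
  b = 5
  u = 2
  x = b - 5
  y = x + 6
  z = 7 + x
  v = u - 0
  t = 6
  return y
After constant-fold (8 stmts):
  b = 5
  u = 2
  x = b - 5
  y = x + 6
  z = 7 + x
  v = u
  t = 6
  return y
After copy-propagate (8 stmts):
  b = 5
  u = 2
  x = 5 - 5
  y = x + 6
  z = 7 + x
  v = 2
  t = 6
  return y
After constant-fold (8 stmts):
  b = 5
  u = 2
  x = 0
  y = x + 6
  z = 7 + x
  v = 2
  t = 6
  return y
After dead-code-elim (3 stmts):
  x = 0
  y = x + 6
  return y
Evaluate:
  b = 5  =>  b = 5
  u = 2  =>  u = 2
  x = b - 5  =>  x = 0
  y = x + 6  =>  y = 6
  z = 7 + x  =>  z = 7
  v = u - 0  =>  v = 2
  t = 6  =>  t = 6
  return y = 6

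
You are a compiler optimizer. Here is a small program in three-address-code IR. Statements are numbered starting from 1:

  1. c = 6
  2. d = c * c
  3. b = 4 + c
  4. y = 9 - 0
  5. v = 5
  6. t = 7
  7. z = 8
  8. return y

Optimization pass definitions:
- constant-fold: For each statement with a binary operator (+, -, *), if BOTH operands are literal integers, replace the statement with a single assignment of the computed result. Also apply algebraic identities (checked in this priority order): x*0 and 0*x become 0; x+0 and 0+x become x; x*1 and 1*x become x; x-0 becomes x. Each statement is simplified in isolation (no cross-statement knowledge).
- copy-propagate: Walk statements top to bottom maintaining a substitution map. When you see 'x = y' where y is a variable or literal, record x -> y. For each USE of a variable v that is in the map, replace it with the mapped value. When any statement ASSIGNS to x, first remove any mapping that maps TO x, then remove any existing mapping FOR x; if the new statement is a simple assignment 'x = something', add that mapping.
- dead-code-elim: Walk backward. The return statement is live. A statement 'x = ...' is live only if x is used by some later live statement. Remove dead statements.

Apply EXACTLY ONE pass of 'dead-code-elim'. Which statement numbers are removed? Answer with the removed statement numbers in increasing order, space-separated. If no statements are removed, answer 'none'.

Answer: 1 2 3 5 6 7

Derivation:
Backward liveness scan:
Stmt 1 'c = 6': DEAD (c not in live set [])
Stmt 2 'd = c * c': DEAD (d not in live set [])
Stmt 3 'b = 4 + c': DEAD (b not in live set [])
Stmt 4 'y = 9 - 0': KEEP (y is live); live-in = []
Stmt 5 'v = 5': DEAD (v not in live set ['y'])
Stmt 6 't = 7': DEAD (t not in live set ['y'])
Stmt 7 'z = 8': DEAD (z not in live set ['y'])
Stmt 8 'return y': KEEP (return); live-in = ['y']
Removed statement numbers: [1, 2, 3, 5, 6, 7]
Surviving IR:
  y = 9 - 0
  return y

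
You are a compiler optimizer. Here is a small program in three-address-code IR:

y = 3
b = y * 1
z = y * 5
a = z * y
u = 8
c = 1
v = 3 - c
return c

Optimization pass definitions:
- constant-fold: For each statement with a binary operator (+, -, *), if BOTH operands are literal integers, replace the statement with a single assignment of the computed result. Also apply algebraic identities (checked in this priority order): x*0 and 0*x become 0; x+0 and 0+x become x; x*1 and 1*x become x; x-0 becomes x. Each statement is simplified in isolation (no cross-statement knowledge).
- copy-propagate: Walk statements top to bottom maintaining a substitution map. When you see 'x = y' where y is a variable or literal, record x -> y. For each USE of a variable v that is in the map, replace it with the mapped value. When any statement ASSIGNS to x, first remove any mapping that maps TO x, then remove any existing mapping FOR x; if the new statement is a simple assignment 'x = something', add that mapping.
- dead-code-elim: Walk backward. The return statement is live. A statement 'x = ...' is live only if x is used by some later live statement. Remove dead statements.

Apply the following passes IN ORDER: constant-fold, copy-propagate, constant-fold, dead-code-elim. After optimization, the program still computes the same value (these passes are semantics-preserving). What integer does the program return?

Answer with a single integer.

Answer: 1

Derivation:
Initial IR:
  y = 3
  b = y * 1
  z = y * 5
  a = z * y
  u = 8
  c = 1
  v = 3 - c
  return c
After constant-fold (8 stmts):
  y = 3
  b = y
  z = y * 5
  a = z * y
  u = 8
  c = 1
  v = 3 - c
  return c
After copy-propagate (8 stmts):
  y = 3
  b = 3
  z = 3 * 5
  a = z * 3
  u = 8
  c = 1
  v = 3 - 1
  return 1
After constant-fold (8 stmts):
  y = 3
  b = 3
  z = 15
  a = z * 3
  u = 8
  c = 1
  v = 2
  return 1
After dead-code-elim (1 stmts):
  return 1
Evaluate:
  y = 3  =>  y = 3
  b = y * 1  =>  b = 3
  z = y * 5  =>  z = 15
  a = z * y  =>  a = 45
  u = 8  =>  u = 8
  c = 1  =>  c = 1
  v = 3 - c  =>  v = 2
  return c = 1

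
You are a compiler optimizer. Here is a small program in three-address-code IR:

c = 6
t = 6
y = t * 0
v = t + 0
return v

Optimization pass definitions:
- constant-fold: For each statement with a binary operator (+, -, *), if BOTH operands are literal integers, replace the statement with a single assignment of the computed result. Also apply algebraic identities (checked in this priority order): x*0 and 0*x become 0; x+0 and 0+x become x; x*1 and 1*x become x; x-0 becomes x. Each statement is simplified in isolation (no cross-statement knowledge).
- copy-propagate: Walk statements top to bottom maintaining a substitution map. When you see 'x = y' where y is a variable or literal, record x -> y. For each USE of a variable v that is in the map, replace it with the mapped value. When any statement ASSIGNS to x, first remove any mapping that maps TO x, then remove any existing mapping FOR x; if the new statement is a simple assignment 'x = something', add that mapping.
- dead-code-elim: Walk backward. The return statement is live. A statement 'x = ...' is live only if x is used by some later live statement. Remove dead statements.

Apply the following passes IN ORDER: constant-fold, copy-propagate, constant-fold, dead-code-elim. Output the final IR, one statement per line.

Initial IR:
  c = 6
  t = 6
  y = t * 0
  v = t + 0
  return v
After constant-fold (5 stmts):
  c = 6
  t = 6
  y = 0
  v = t
  return v
After copy-propagate (5 stmts):
  c = 6
  t = 6
  y = 0
  v = 6
  return 6
After constant-fold (5 stmts):
  c = 6
  t = 6
  y = 0
  v = 6
  return 6
After dead-code-elim (1 stmts):
  return 6

Answer: return 6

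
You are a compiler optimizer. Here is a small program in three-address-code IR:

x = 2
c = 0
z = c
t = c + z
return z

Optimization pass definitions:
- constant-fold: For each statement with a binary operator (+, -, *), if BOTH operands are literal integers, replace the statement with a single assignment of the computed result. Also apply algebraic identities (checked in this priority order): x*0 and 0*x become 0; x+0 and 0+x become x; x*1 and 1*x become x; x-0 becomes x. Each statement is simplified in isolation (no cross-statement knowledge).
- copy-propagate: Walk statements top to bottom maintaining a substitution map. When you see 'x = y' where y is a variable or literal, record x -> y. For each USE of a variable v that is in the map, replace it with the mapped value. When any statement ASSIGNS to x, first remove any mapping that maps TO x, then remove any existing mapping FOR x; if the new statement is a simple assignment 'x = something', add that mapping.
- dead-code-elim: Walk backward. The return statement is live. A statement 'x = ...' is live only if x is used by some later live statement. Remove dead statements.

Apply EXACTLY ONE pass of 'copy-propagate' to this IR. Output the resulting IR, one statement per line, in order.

Applying copy-propagate statement-by-statement:
  [1] x = 2  (unchanged)
  [2] c = 0  (unchanged)
  [3] z = c  -> z = 0
  [4] t = c + z  -> t = 0 + 0
  [5] return z  -> return 0
Result (5 stmts):
  x = 2
  c = 0
  z = 0
  t = 0 + 0
  return 0

Answer: x = 2
c = 0
z = 0
t = 0 + 0
return 0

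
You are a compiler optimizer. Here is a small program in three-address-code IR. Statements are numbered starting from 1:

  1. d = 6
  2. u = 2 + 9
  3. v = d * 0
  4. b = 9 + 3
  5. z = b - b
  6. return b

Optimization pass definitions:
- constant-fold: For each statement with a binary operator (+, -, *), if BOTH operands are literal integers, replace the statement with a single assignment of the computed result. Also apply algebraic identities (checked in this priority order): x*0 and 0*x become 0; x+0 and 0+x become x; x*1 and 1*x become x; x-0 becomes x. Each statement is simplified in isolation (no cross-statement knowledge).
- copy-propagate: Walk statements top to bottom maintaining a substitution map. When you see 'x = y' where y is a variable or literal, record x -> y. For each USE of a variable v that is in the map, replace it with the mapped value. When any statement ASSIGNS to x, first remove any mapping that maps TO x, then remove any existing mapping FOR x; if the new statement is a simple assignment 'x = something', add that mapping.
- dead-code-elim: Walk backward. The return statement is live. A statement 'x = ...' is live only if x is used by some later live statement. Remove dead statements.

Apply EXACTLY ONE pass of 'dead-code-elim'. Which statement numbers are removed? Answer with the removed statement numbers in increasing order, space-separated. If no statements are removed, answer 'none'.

Backward liveness scan:
Stmt 1 'd = 6': DEAD (d not in live set [])
Stmt 2 'u = 2 + 9': DEAD (u not in live set [])
Stmt 3 'v = d * 0': DEAD (v not in live set [])
Stmt 4 'b = 9 + 3': KEEP (b is live); live-in = []
Stmt 5 'z = b - b': DEAD (z not in live set ['b'])
Stmt 6 'return b': KEEP (return); live-in = ['b']
Removed statement numbers: [1, 2, 3, 5]
Surviving IR:
  b = 9 + 3
  return b

Answer: 1 2 3 5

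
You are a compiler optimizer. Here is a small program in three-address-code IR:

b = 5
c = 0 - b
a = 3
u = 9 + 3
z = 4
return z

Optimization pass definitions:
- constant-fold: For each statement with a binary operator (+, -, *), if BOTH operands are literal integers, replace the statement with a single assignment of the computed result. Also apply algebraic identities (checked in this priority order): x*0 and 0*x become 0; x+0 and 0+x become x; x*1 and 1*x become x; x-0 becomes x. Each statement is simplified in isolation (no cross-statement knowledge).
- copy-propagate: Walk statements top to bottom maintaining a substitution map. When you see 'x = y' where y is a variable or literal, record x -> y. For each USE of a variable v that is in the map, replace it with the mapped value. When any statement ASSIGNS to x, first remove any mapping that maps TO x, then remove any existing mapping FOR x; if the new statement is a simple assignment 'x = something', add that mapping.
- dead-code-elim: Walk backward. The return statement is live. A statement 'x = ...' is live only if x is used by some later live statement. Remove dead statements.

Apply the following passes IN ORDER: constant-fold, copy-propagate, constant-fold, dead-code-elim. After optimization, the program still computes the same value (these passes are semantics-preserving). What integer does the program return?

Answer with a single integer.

Answer: 4

Derivation:
Initial IR:
  b = 5
  c = 0 - b
  a = 3
  u = 9 + 3
  z = 4
  return z
After constant-fold (6 stmts):
  b = 5
  c = 0 - b
  a = 3
  u = 12
  z = 4
  return z
After copy-propagate (6 stmts):
  b = 5
  c = 0 - 5
  a = 3
  u = 12
  z = 4
  return 4
After constant-fold (6 stmts):
  b = 5
  c = -5
  a = 3
  u = 12
  z = 4
  return 4
After dead-code-elim (1 stmts):
  return 4
Evaluate:
  b = 5  =>  b = 5
  c = 0 - b  =>  c = -5
  a = 3  =>  a = 3
  u = 9 + 3  =>  u = 12
  z = 4  =>  z = 4
  return z = 4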